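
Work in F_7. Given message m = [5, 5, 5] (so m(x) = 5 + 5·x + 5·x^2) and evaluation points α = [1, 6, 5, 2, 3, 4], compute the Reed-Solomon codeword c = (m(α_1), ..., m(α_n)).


c = [1, 5, 1, 0, 2, 0]

Message polynomial: m(x) = 5 + 5·x + 5·x^2 (mod 7).
For each evaluation point α_i, compute m(α_i) mod 7:
  α_1 = 1: Horner steps 5 → 3 → 1, so m(1) = 1.
  α_2 = 6: Horner steps 5 → 0 → 5, so m(6) = 5.
  α_3 = 5: Horner steps 5 → 2 → 1, so m(5) = 1.
  α_4 = 2: Horner steps 5 → 1 → 0, so m(2) = 0.
  α_5 = 3: Horner steps 5 → 6 → 2, so m(3) = 2.
  α_6 = 4: Horner steps 5 → 4 → 0, so m(4) = 0.
Codeword c = [1, 5, 1, 0, 2, 0] ∈ F_7^6.


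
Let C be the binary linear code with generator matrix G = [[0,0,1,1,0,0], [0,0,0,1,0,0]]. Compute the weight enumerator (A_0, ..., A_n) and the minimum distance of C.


Weight distribution: A_0 = 1, A_1 = 2, A_2 = 1. Minimum distance d = 1.

Enumerate all 2^2 = 4 messages m ∈ F_2^2.
For each, compute codeword c = mG in F_2^6, then tally its weight.
  m = 00 → c = 000000, weight = 0.
  m = 10 → c = 001100, weight = 2.
  m = 01 → c = 000100, weight = 1.
  m = 11 → c = 001000, weight = 1.
Tally weights:
  weight 0: 1 codewords.
  weight 1: 2 codewords.
  weight 2: 1 codewords.
Minimum distance d = smallest w > 0 with A_w > 0 = 1.
Sanity: Σ A_w = 4 = 2^2 = 4 ✓.


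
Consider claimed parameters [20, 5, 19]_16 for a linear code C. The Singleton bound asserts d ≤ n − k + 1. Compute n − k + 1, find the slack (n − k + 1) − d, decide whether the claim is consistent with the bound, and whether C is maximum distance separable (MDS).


Singleton RHS = n − k + 1 = 16, slack = -3, bound violated (no such code; not MDS).

Singleton bound: d ≤ n − k + 1.
Here n = 20, k = 5, so n − k + 1 = 16.
Given d = 19, check d ≤ 16: NO.
Slack = (n − k + 1) − d = -3.
The slack is negative: d = 19 exceeds n − k + 1 = 16 by 3, so the Singleton bound is violated and no linear [20, 5, 19]_16 code can exist. In particular it is not MDS (MDS requires d = n − k + 1 exactly).
Description: the claimed parameters are [20, 5, 19]_16; such a code would be impossible (violates the Singleton bound).


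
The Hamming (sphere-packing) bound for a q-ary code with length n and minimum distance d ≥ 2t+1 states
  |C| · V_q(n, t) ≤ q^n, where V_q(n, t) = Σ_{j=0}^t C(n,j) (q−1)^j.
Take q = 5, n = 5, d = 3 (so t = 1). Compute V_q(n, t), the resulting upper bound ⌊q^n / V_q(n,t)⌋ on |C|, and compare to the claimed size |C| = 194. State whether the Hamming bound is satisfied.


V_q(n, t) = 21, q^n = 3125, Hamming bound = 148, |C| = 194 > bound (violated).

Step 1: Compute V_q(n, t) = Σ_{j=0}^1 C(n, j) (q−1)^j.
  j = 0: C(5,0)·(4)^0 = 1·1 = 1.
  j = 1: C(5,1)·(4)^1 = 5·4 = 20.
  V_q(n, t) = 1 + 20 = 21.
Step 2: q^n = 5^5 = 3125.
Step 3: Hamming bound ⌊q^n / V_q(n,t)⌋ = ⌊3125/21⌋ = 148.
Step 4: Compare |C| = 194 to 148: violated.
The claimed |C| lies above the Hamming bound, so no 5-ary code of length 5 with d ≥ 3 can have 194 codewords.


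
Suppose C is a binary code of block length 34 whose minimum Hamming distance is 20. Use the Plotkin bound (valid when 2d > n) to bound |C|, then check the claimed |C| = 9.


Plotkin bound M ≤ 6; given |C| = 9 > bound (violated).

Check applicability: 2d = 40, n = 34.
2d − n = 6 > 0, so Plotkin applies.
Compute d/(2d−n) = 20/6 ≈ 3.3333.
⌊d/(2d−n)⌋ = 3.
Plotkin bound: M ≤ 2·3 = 6.
Given |C| = 9, check: VIOLATED.
This |C| is above the Plotkin bound, so no binary code with n = 34, d = 20 and 9 codewords exists.


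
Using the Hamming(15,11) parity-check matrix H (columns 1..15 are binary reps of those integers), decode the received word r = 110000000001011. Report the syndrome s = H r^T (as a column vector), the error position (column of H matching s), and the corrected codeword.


s = (1, 1, 1, 0)^T, error position = 14, corrected codeword c = 110000000001001

Compute s = H r^T mod 2 one row at a time:
  s_1 = 0 + 0 + 0 + 0 + 1 + 0 + 1 + 1 = 3 ≡ 1 (mod 2).
  s_2 = 0 + 0 + 0 + 0 + 1 + 0 + 1 + 1 = 3 ≡ 1 (mod 2).
  s_3 = 1 + 0 + 0 + 0 + 0 + 0 + 1 + 1 = 3 ≡ 1 (mod 2).
  s_4 = 1 + 0 + 0 + 0 + 0 + 0 + 0 + 1 = 2 ≡ 0 (mod 2).
s = (1, 1, 1, 0)^T — this equals column 14 of H (binary 1110), so error is at position 14.
Correct: flip bit 14 of r = 110000000001011 to get c = 110000000001001.


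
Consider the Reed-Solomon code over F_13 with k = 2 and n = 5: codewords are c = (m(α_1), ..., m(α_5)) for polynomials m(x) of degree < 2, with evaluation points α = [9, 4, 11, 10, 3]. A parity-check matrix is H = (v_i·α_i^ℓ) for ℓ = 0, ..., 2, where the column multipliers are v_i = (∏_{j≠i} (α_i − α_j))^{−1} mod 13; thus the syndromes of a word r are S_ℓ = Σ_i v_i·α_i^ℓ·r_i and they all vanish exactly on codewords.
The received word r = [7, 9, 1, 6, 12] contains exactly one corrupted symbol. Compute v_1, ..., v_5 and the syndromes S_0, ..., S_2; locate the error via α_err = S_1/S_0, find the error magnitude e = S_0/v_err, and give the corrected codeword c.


S = (8, 2, 7), error at position 4, error magnitude e = 2, c = [7, 9, 1, 4, 12].

Step 1: column multipliers v_i = (∏_{j≠i}(α_i − α_j))^{−1} mod 13.
  i = 1 (α = 9): (9−4)(9−11)(9−10)(9−3) = 5·(−2)·(−1)·6 = 60 ≡ 8, so v_1 = 8^{−1} = 5 (mod 13).
  i = 2 (α = 4): (4−9)(4−11)(4−10)(4−3) = (−5)·(−7)·(−6)·1 = −210 ≡ 11, so v_2 = 11^{−1} = 6 (mod 13).
  i = 3 (α = 11): (11−9)(11−4)(11−10)(11−3) = 2·7·1·8 = 112 ≡ 8, so v_3 = 8^{−1} = 5 (mod 13).
  i = 4 (α = 10): (10−9)(10−4)(10−11)(10−3) = 1·6·(−1)·7 = −42 ≡ 10, so v_4 = 10^{−1} = 4 (mod 13).
  i = 5 (α = 3): (3−9)(3−4)(3−11)(3−10) = (−6)·(−1)·(−8)·(−7) = 336 ≡ 11, so v_5 = 11^{−1} = 6 (mod 13).
  v = [5, 6, 5, 4, 6].
Step 2: syndromes of r = [7, 9, 1, 6, 12] (all sums mod 13).
  S_0 = Σ v_i r_i = 5·7 + 6·9 + 5·1 + 4·6 + 6·12 = 190 ≡ 8.
  S_1 = Σ v_i α_i r_i = 5·9·7 + 6·4·9 + 5·11·1 + 4·10·6 + 6·3·12 = 1042 ≡ 2.
  α_i^2 mod 13 = [3, 3, 4, 9, 9].
  S_2 = Σ v_i α_i^2 r_i = 5·3·7 + 6·3·9 + 5·4·1 + 4·9·6 + 6·9·12 = 1151 ≡ 7.
  S = (8, 2, 7) ≠ 0, so r is not a codeword (an error is present).
Step 3: locate the error. For a single error e at position i, S_ℓ = v_i·e·α_i^ℓ, so α_err = S_1/S_0.
  S_0^{−1} = 8^{−1} = 5 (mod 13), so α_err = 2·5 = 10 ≡ 10 = α_4. Error position i = 4.
  Consistency check: S_2/S_1 = 7·7 = 49 ≡ 10 = α_err ✓ (single-error assumption holds).
Step 4: error magnitude e = S_0/v_4 = S_0·∏_{j≠4}(α_4 − α_j) = 8·10 = 80 ≡ 2 (mod 13).
Step 5: correct position 4: c_4 = r_4 − e = 6 − 2 ≡ 4 (mod 13). Hence c = [7, 9, 1, 4, 12].
  Check: interpolating c through the α_i gives m(x) = 8 + 10·x (degree < 2) with m(α_i) = c_i for every i, so c is indeed a codeword.


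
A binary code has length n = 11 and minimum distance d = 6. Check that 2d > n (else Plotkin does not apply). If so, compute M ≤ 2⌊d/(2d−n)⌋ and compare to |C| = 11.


Plotkin bound M ≤ 12; given |C| = 11 ≤ bound (satisfied).

Check applicability: 2d = 12, n = 11.
2d − n = 1 > 0, so Plotkin applies.
Compute d/(2d−n) = 6/1 ≈ 6.0000.
⌊d/(2d−n)⌋ = 6.
Plotkin bound: M ≤ 2·6 = 12.
Given |C| = 11, check: satisfied.
This |C| is below the Plotkin bound.


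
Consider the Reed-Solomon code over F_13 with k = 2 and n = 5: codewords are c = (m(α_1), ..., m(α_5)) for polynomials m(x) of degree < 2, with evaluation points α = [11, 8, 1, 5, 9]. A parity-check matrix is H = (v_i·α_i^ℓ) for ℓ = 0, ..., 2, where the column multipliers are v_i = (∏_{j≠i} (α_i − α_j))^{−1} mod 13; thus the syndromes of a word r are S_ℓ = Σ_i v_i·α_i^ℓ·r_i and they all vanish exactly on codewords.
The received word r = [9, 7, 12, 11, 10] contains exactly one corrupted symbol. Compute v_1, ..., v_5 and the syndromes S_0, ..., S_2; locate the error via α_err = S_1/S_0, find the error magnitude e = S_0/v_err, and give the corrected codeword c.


S = (5, 3, 7), error at position 1, error magnitude e = 6, c = [3, 7, 12, 11, 10].

Step 1: column multipliers v_i = (∏_{j≠i}(α_i − α_j))^{−1} mod 13.
  i = 1 (α = 11): (11−8)(11−1)(11−5)(11−9) = 3·10·6·2 = 360 ≡ 9, so v_1 = 9^{−1} = 3 (mod 13).
  i = 2 (α = 8): (8−11)(8−1)(8−5)(8−9) = (−3)·7·3·(−1) = 63 ≡ 11, so v_2 = 11^{−1} = 6 (mod 13).
  i = 3 (α = 1): (1−11)(1−8)(1−5)(1−9) = (−10)·(−7)·(−4)·(−8) = 2240 ≡ 4, so v_3 = 4^{−1} = 10 (mod 13).
  i = 4 (α = 5): (5−11)(5−8)(5−1)(5−9) = (−6)·(−3)·4·(−4) = −288 ≡ 11, so v_4 = 11^{−1} = 6 (mod 13).
  i = 5 (α = 9): (9−11)(9−8)(9−1)(9−5) = (−2)·1·8·4 = −64 ≡ 1, so v_5 = 1^{−1} = 1 (mod 13).
  v = [3, 6, 10, 6, 1].
Step 2: syndromes of r = [9, 7, 12, 11, 10] (all sums mod 13).
  S_0 = Σ v_i r_i = 3·9 + 6·7 + 10·12 + 6·11 + 1·10 = 265 ≡ 5.
  S_1 = Σ v_i α_i r_i = 3·11·9 + 6·8·7 + 10·1·12 + 6·5·11 + 1·9·10 = 1173 ≡ 3.
  α_i^2 mod 13 = [4, 12, 1, 12, 3].
  S_2 = Σ v_i α_i^2 r_i = 3·4·9 + 6·12·7 + 10·1·12 + 6·12·11 + 1·3·10 = 1554 ≡ 7.
  S = (5, 3, 7) ≠ 0, so r is not a codeword (an error is present).
Step 3: locate the error. For a single error e at position i, S_ℓ = v_i·e·α_i^ℓ, so α_err = S_1/S_0.
  S_0^{−1} = 5^{−1} = 8 (mod 13), so α_err = 3·8 = 24 ≡ 11 = α_1. Error position i = 1.
  Consistency check: S_2/S_1 = 7·9 = 63 ≡ 11 = α_err ✓ (single-error assumption holds).
Step 4: error magnitude e = S_0/v_1 = S_0·∏_{j≠1}(α_1 − α_j) = 5·9 = 45 ≡ 6 (mod 13).
Step 5: correct position 1: c_1 = r_1 − e = 9 − 6 ≡ 3 (mod 13). Hence c = [3, 7, 12, 11, 10].
  Check: interpolating c through the α_i gives m(x) = 9 + 3·x (degree < 2) with m(α_i) = c_i for every i, so c is indeed a codeword.


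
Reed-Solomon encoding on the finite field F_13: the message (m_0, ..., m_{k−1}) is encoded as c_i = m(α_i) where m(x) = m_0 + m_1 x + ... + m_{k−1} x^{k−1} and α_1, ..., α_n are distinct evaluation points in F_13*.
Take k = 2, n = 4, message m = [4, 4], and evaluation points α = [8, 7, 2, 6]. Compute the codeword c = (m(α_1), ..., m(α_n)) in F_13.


c = [10, 6, 12, 2]

Message polynomial: m(x) = 4 + 4·x (mod 13).
For each evaluation point α_i, compute m(α_i) mod 13:
  α_1 = 8: Horner steps 4 → 10, so m(8) = 10.
  α_2 = 7: Horner steps 4 → 6, so m(7) = 6.
  α_3 = 2: Horner steps 4 → 12, so m(2) = 12.
  α_4 = 6: Horner steps 4 → 2, so m(6) = 2.
Codeword c = [10, 6, 12, 2] ∈ F_13^4.


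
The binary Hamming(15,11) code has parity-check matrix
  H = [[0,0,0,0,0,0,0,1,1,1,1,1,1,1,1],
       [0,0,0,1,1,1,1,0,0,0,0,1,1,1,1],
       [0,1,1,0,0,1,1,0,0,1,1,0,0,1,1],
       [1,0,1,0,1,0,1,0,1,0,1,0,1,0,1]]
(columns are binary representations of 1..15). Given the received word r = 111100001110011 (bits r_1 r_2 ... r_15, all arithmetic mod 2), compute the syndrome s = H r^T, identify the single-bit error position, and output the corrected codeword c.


s = (1, 1, 0, 1)^T, error position = 13, corrected codeword c = 111100001110111

Compute s = H r^T mod 2 one row at a time:
  s_1 = 0 + 1 + 1 + 1 + 0 + 0 + 1 + 1 = 5 ≡ 1 (mod 2).
  s_2 = 1 + 0 + 0 + 0 + 0 + 0 + 1 + 1 = 3 ≡ 1 (mod 2).
  s_3 = 1 + 1 + 0 + 0 + 1 + 1 + 1 + 1 = 6 ≡ 0 (mod 2).
  s_4 = 1 + 1 + 0 + 0 + 1 + 1 + 0 + 1 = 5 ≡ 1 (mod 2).
s = (1, 1, 0, 1)^T — this equals column 13 of H (binary 1101), so error is at position 13.
Correct: flip bit 13 of r = 111100001110011 to get c = 111100001110111.


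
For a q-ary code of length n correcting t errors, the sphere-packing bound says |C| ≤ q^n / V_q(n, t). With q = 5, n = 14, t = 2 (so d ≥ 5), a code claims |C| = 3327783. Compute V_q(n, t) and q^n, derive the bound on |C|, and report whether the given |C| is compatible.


V_q(n, t) = 1513, q^n = 6103515625, Hamming bound = 4034048, |C| = 3327783 ≤ bound (satisfied).

Step 1: Compute V_q(n, t) = Σ_{j=0}^2 C(n, j) (q−1)^j.
  j = 0: C(14,0)·(4)^0 = 1·1 = 1.
  j = 1: C(14,1)·(4)^1 = 14·4 = 56.
  j = 2: C(14,2)·(4)^2 = 91·16 = 1456.
  V_q(n, t) = 1 + 56 + 1456 = 1513.
Step 2: q^n = 5^14 = 6103515625.
Step 3: Hamming bound ⌊q^n / V_q(n,t)⌋ = ⌊6103515625/1513⌋ = 4034048.
Step 4: Compare |C| = 3327783 to 4034048: satisfied.
The claimed |C| lies below the Hamming bound.


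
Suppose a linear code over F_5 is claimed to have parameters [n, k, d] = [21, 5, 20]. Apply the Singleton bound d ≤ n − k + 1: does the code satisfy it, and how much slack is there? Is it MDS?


Singleton RHS = n − k + 1 = 17, slack = -3, bound violated (no such code; not MDS).

Singleton bound: d ≤ n − k + 1.
Here n = 21, k = 5, so n − k + 1 = 17.
Given d = 20, check d ≤ 17: NO.
Slack = (n − k + 1) − d = -3.
The slack is negative: d = 20 exceeds n − k + 1 = 17 by 3, so the Singleton bound is violated and no linear [21, 5, 20]_5 code can exist. In particular it is not MDS (MDS requires d = n − k + 1 exactly).
Description: the claimed parameters are [21, 5, 20]_5; such a code would be impossible (violates the Singleton bound).


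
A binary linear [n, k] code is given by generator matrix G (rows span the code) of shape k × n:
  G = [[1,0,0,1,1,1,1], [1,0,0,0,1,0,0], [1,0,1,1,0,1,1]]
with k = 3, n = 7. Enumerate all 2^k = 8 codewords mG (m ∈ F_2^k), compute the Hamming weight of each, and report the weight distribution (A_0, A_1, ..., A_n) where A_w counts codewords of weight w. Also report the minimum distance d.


Weight distribution: A_0 = 1, A_2 = 3, A_3 = 1, A_5 = 3. Minimum distance d = 2.

Enumerate all 2^3 = 8 messages m ∈ F_2^3.
For each, compute codeword c = mG in F_2^7, then tally its weight.
  m = 000 → c = 0000000, weight = 0.
  m = 100 → c = 1001111, weight = 5.
  m = 010 → c = 1000100, weight = 2.
  m = 110 → c = 0001011, weight = 3.
  m = 001 → c = 1011011, weight = 5.
  m = 101 → c = 0010100, weight = 2.
  m = 011 → c = 0011111, weight = 5.
  m = 111 → c = 1010000, weight = 2.
Tally weights:
  weight 0: 1 codewords.
  weight 2: 3 codewords.
  weight 3: 1 codewords.
  weight 5: 3 codewords.
Minimum distance d = smallest w > 0 with A_w > 0 = 2.
Sanity: Σ A_w = 8 = 2^3 = 8 ✓.


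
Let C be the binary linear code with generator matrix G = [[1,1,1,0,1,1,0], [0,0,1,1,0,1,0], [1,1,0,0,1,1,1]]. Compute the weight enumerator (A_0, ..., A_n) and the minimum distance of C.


Weight distribution: A_0 = 1, A_2 = 1, A_3 = 2, A_4 = 1, A_5 = 2, A_6 = 1. Minimum distance d = 2.

Enumerate all 2^3 = 8 messages m ∈ F_2^3.
For each, compute codeword c = mG in F_2^7, then tally its weight.
  m = 000 → c = 0000000, weight = 0.
  m = 100 → c = 1110110, weight = 5.
  m = 010 → c = 0011010, weight = 3.
  m = 110 → c = 1101100, weight = 4.
  m = 001 → c = 1100111, weight = 5.
  m = 101 → c = 0010001, weight = 2.
  m = 011 → c = 1111101, weight = 6.
  m = 111 → c = 0001011, weight = 3.
Tally weights:
  weight 0: 1 codewords.
  weight 2: 1 codewords.
  weight 3: 2 codewords.
  weight 4: 1 codewords.
  weight 5: 2 codewords.
  weight 6: 1 codewords.
Minimum distance d = smallest w > 0 with A_w > 0 = 2.
Sanity: Σ A_w = 8 = 2^3 = 8 ✓.


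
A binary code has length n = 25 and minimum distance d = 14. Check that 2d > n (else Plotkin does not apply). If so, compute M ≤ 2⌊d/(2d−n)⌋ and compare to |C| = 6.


Plotkin bound M ≤ 8; given |C| = 6 ≤ bound (satisfied).

Check applicability: 2d = 28, n = 25.
2d − n = 3 > 0, so Plotkin applies.
Compute d/(2d−n) = 14/3 ≈ 4.6667.
⌊d/(2d−n)⌋ = 4.
Plotkin bound: M ≤ 2·4 = 8.
Given |C| = 6, check: satisfied.
This |C| is below the Plotkin bound.


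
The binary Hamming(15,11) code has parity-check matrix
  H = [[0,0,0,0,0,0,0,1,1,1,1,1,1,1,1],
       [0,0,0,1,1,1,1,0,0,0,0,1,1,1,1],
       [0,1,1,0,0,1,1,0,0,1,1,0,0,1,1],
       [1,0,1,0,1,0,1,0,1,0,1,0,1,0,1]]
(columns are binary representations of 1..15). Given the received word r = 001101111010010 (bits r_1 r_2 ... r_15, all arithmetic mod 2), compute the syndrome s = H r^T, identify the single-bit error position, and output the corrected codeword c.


s = (0, 0, 1, 0)^T, error position = 2, corrected codeword c = 011101111010010

Compute s = H r^T mod 2 one row at a time:
  s_1 = 1 + 1 + 0 + 1 + 0 + 0 + 1 + 0 = 4 ≡ 0 (mod 2).
  s_2 = 1 + 0 + 1 + 1 + 0 + 0 + 1 + 0 = 4 ≡ 0 (mod 2).
  s_3 = 0 + 1 + 1 + 1 + 0 + 1 + 1 + 0 = 5 ≡ 1 (mod 2).
  s_4 = 0 + 1 + 0 + 1 + 1 + 1 + 0 + 0 = 4 ≡ 0 (mod 2).
s = (0, 0, 1, 0)^T — this equals column 2 of H (binary 0010), so error is at position 2.
Correct: flip bit 2 of r = 001101111010010 to get c = 011101111010010.


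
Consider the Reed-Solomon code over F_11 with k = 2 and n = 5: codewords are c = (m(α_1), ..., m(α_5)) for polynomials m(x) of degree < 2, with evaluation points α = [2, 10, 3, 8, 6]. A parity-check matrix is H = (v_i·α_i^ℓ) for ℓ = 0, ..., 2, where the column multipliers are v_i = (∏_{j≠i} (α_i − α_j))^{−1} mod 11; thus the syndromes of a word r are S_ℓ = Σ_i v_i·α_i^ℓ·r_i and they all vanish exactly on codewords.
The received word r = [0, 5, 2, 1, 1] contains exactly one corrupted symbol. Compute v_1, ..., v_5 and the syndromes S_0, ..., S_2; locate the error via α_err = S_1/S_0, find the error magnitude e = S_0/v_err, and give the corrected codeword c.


S = (6, 3, 7), error at position 5, error magnitude e = 4, c = [0, 5, 2, 1, 8].

Step 1: column multipliers v_i = (∏_{j≠i}(α_i − α_j))^{−1} mod 11.
  i = 1 (α = 2): (2−10)(2−3)(2−8)(2−6) = (−8)·(−1)·(−6)·(−4) = 192 ≡ 5, so v_1 = 5^{−1} = 9 (mod 11).
  i = 2 (α = 10): (10−2)(10−3)(10−8)(10−6) = 8·7·2·4 = 448 ≡ 8, so v_2 = 8^{−1} = 7 (mod 11).
  i = 3 (α = 3): (3−2)(3−10)(3−8)(3−6) = 1·(−7)·(−5)·(−3) = −105 ≡ 5, so v_3 = 5^{−1} = 9 (mod 11).
  i = 4 (α = 8): (8−2)(8−10)(8−3)(8−6) = 6·(−2)·5·2 = −120 ≡ 1, so v_4 = 1^{−1} = 1 (mod 11).
  i = 5 (α = 6): (6−2)(6−10)(6−3)(6−8) = 4·(−4)·3·(−2) = 96 ≡ 8, so v_5 = 8^{−1} = 7 (mod 11).
  v = [9, 7, 9, 1, 7].
Step 2: syndromes of r = [0, 5, 2, 1, 1] (all sums mod 11).
  S_0 = Σ v_i r_i = 9·0 + 7·5 + 9·2 + 1·1 + 7·1 = 61 ≡ 6.
  S_1 = Σ v_i α_i r_i = 9·2·0 + 7·10·5 + 9·3·2 + 1·8·1 + 7·6·1 = 454 ≡ 3.
  α_i^2 mod 11 = [4, 1, 9, 9, 3].
  S_2 = Σ v_i α_i^2 r_i = 9·4·0 + 7·1·5 + 9·9·2 + 1·9·1 + 7·3·1 = 227 ≡ 7.
  S = (6, 3, 7) ≠ 0, so r is not a codeword (an error is present).
Step 3: locate the error. For a single error e at position i, S_ℓ = v_i·e·α_i^ℓ, so α_err = S_1/S_0.
  S_0^{−1} = 6^{−1} = 2 (mod 11), so α_err = 3·2 = 6 ≡ 6 = α_5. Error position i = 5.
  Consistency check: S_2/S_1 = 7·4 = 28 ≡ 6 = α_err ✓ (single-error assumption holds).
Step 4: error magnitude e = S_0/v_5 = S_0·∏_{j≠5}(α_5 − α_j) = 6·8 = 48 ≡ 4 (mod 11).
Step 5: correct position 5: c_5 = r_5 − e = 1 − 4 ≡ 8 (mod 11). Hence c = [0, 5, 2, 1, 8].
  Check: interpolating c through the α_i gives m(x) = 7 + 2·x (degree < 2) with m(α_i) = c_i for every i, so c is indeed a codeword.


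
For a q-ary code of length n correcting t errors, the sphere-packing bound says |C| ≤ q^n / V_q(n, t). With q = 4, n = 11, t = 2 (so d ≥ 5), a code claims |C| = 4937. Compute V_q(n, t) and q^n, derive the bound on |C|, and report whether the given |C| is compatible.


V_q(n, t) = 529, q^n = 4194304, Hamming bound = 7928, |C| = 4937 ≤ bound (satisfied).

Step 1: Compute V_q(n, t) = Σ_{j=0}^2 C(n, j) (q−1)^j.
  j = 0: C(11,0)·(3)^0 = 1·1 = 1.
  j = 1: C(11,1)·(3)^1 = 11·3 = 33.
  j = 2: C(11,2)·(3)^2 = 55·9 = 495.
  V_q(n, t) = 1 + 33 + 495 = 529.
Step 2: q^n = 4^11 = 4194304.
Step 3: Hamming bound ⌊q^n / V_q(n,t)⌋ = ⌊4194304/529⌋ = 7928.
Step 4: Compare |C| = 4937 to 7928: satisfied.
The claimed |C| lies below the Hamming bound.


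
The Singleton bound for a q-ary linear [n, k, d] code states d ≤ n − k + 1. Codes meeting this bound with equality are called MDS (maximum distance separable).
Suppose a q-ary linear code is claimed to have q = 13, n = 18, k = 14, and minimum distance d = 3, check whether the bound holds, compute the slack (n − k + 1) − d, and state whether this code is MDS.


Singleton RHS = n − k + 1 = 5, slack = 2, bound satisfied, not MDS.

Singleton bound: d ≤ n − k + 1.
Here n = 18, k = 14, so n − k + 1 = 5.
Given d = 3, check d ≤ 5: YES.
Slack = (n − k + 1) − d = 2.
The code is NOT MDS (slack = 2 > 0).
Description: the claimed parameters are [18, 14, 3]_13; such a code would be non-MDS.


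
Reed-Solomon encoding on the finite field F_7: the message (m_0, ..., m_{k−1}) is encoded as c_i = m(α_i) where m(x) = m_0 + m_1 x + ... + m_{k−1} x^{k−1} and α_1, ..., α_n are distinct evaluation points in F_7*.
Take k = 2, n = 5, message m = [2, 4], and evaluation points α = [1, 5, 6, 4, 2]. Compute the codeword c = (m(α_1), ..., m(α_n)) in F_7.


c = [6, 1, 5, 4, 3]

Message polynomial: m(x) = 2 + 4·x (mod 7).
For each evaluation point α_i, compute m(α_i) mod 7:
  α_1 = 1: Horner steps 4 → 6, so m(1) = 6.
  α_2 = 5: Horner steps 4 → 1, so m(5) = 1.
  α_3 = 6: Horner steps 4 → 5, so m(6) = 5.
  α_4 = 4: Horner steps 4 → 4, so m(4) = 4.
  α_5 = 2: Horner steps 4 → 3, so m(2) = 3.
Codeword c = [6, 1, 5, 4, 3] ∈ F_7^5.


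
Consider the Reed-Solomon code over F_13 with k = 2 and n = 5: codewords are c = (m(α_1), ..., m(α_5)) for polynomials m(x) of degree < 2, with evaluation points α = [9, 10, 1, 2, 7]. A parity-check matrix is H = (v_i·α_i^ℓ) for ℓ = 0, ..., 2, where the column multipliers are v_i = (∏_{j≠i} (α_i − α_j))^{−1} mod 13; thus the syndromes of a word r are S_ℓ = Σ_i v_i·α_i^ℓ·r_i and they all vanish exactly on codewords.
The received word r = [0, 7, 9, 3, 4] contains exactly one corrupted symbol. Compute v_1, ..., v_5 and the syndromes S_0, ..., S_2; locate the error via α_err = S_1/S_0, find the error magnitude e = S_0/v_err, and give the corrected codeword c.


S = (4, 2, 1), error at position 5, error magnitude e = 5, c = [0, 7, 9, 3, 12].

Step 1: column multipliers v_i = (∏_{j≠i}(α_i − α_j))^{−1} mod 13.
  i = 1 (α = 9): (9−10)(9−1)(9−2)(9−7) = (−1)·8·7·2 = −112 ≡ 5, so v_1 = 5^{−1} = 8 (mod 13).
  i = 2 (α = 10): (10−9)(10−1)(10−2)(10−7) = 1·9·8·3 = 216 ≡ 8, so v_2 = 8^{−1} = 5 (mod 13).
  i = 3 (α = 1): (1−9)(1−10)(1−2)(1−7) = (−8)·(−9)·(−1)·(−6) = 432 ≡ 3, so v_3 = 3^{−1} = 9 (mod 13).
  i = 4 (α = 2): (2−9)(2−10)(2−1)(2−7) = (−7)·(−8)·1·(−5) = −280 ≡ 6, so v_4 = 6^{−1} = 11 (mod 13).
  i = 5 (α = 7): (7−9)(7−10)(7−1)(7−2) = (−2)·(−3)·6·5 = 180 ≡ 11, so v_5 = 11^{−1} = 6 (mod 13).
  v = [8, 5, 9, 11, 6].
Step 2: syndromes of r = [0, 7, 9, 3, 4] (all sums mod 13).
  S_0 = Σ v_i r_i = 8·0 + 5·7 + 9·9 + 11·3 + 6·4 = 173 ≡ 4.
  S_1 = Σ v_i α_i r_i = 8·9·0 + 5·10·7 + 9·1·9 + 11·2·3 + 6·7·4 = 665 ≡ 2.
  α_i^2 mod 13 = [3, 9, 1, 4, 10].
  S_2 = Σ v_i α_i^2 r_i = 8·3·0 + 5·9·7 + 9·1·9 + 11·4·3 + 6·10·4 = 768 ≡ 1.
  S = (4, 2, 1) ≠ 0, so r is not a codeword (an error is present).
Step 3: locate the error. For a single error e at position i, S_ℓ = v_i·e·α_i^ℓ, so α_err = S_1/S_0.
  S_0^{−1} = 4^{−1} = 10 (mod 13), so α_err = 2·10 = 20 ≡ 7 = α_5. Error position i = 5.
  Consistency check: S_2/S_1 = 1·7 = 7 ≡ 7 = α_err ✓ (single-error assumption holds).
Step 4: error magnitude e = S_0/v_5 = S_0·∏_{j≠5}(α_5 − α_j) = 4·11 = 44 ≡ 5 (mod 13).
Step 5: correct position 5: c_5 = r_5 − e = 4 − 5 ≡ 12 (mod 13). Hence c = [0, 7, 9, 3, 12].
  Check: interpolating c through the α_i gives m(x) = 2 + 7·x (degree < 2) with m(α_i) = c_i for every i, so c is indeed a codeword.


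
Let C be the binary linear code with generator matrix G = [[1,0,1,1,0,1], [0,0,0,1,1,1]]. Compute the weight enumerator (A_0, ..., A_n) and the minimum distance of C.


Weight distribution: A_0 = 1, A_3 = 2, A_4 = 1. Minimum distance d = 3.

Enumerate all 2^2 = 4 messages m ∈ F_2^2.
For each, compute codeword c = mG in F_2^6, then tally its weight.
  m = 00 → c = 000000, weight = 0.
  m = 10 → c = 101101, weight = 4.
  m = 01 → c = 000111, weight = 3.
  m = 11 → c = 101010, weight = 3.
Tally weights:
  weight 0: 1 codewords.
  weight 3: 2 codewords.
  weight 4: 1 codewords.
Minimum distance d = smallest w > 0 with A_w > 0 = 3.
Sanity: Σ A_w = 4 = 2^2 = 4 ✓.


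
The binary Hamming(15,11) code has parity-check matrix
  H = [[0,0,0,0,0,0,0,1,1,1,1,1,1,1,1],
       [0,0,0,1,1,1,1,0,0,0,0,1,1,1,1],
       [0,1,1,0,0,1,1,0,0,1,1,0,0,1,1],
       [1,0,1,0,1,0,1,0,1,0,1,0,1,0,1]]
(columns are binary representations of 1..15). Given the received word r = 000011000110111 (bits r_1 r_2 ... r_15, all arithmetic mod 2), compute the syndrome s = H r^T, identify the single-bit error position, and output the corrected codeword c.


s = (1, 1, 1, 0)^T, error position = 14, corrected codeword c = 000011000110101

Compute s = H r^T mod 2 one row at a time:
  s_1 = 0 + 0 + 1 + 1 + 0 + 1 + 1 + 1 = 5 ≡ 1 (mod 2).
  s_2 = 0 + 1 + 1 + 0 + 0 + 1 + 1 + 1 = 5 ≡ 1 (mod 2).
  s_3 = 0 + 0 + 1 + 0 + 1 + 1 + 1 + 1 = 5 ≡ 1 (mod 2).
  s_4 = 0 + 0 + 1 + 0 + 0 + 1 + 1 + 1 = 4 ≡ 0 (mod 2).
s = (1, 1, 1, 0)^T — this equals column 14 of H (binary 1110), so error is at position 14.
Correct: flip bit 14 of r = 000011000110111 to get c = 000011000110101.


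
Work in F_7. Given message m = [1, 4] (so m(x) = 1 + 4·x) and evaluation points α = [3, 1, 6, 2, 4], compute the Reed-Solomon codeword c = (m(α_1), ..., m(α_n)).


c = [6, 5, 4, 2, 3]

Message polynomial: m(x) = 1 + 4·x (mod 7).
For each evaluation point α_i, compute m(α_i) mod 7:
  α_1 = 3: Horner steps 4 → 6, so m(3) = 6.
  α_2 = 1: Horner steps 4 → 5, so m(1) = 5.
  α_3 = 6: Horner steps 4 → 4, so m(6) = 4.
  α_4 = 2: Horner steps 4 → 2, so m(2) = 2.
  α_5 = 4: Horner steps 4 → 3, so m(4) = 3.
Codeword c = [6, 5, 4, 2, 3] ∈ F_7^5.


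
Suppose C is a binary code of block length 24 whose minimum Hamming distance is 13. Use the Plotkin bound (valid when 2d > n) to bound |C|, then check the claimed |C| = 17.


Plotkin bound M ≤ 12; given |C| = 17 > bound (violated).

Check applicability: 2d = 26, n = 24.
2d − n = 2 > 0, so Plotkin applies.
Compute d/(2d−n) = 13/2 ≈ 6.5000.
⌊d/(2d−n)⌋ = 6.
Plotkin bound: M ≤ 2·6 = 12.
Given |C| = 17, check: VIOLATED.
This |C| is above the Plotkin bound, so no binary code with n = 24, d = 13 and 17 codewords exists.


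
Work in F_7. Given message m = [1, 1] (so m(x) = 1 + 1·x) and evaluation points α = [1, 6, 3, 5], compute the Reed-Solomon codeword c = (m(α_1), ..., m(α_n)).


c = [2, 0, 4, 6]

Message polynomial: m(x) = 1 + 1·x (mod 7).
For each evaluation point α_i, compute m(α_i) mod 7:
  α_1 = 1: Horner steps 1 → 2, so m(1) = 2.
  α_2 = 6: Horner steps 1 → 0, so m(6) = 0.
  α_3 = 3: Horner steps 1 → 4, so m(3) = 4.
  α_4 = 5: Horner steps 1 → 6, so m(5) = 6.
Codeword c = [2, 0, 4, 6] ∈ F_7^4.


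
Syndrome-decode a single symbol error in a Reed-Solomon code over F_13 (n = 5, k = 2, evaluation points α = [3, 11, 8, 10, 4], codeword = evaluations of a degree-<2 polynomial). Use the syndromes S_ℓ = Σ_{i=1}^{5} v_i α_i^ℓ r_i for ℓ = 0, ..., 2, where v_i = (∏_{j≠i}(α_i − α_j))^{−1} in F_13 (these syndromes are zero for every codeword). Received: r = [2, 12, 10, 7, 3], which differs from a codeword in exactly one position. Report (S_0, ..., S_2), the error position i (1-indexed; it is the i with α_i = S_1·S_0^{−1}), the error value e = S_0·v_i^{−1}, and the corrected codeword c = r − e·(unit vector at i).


S = (8, 11, 7), error at position 1, error magnitude e = 4, c = [11, 12, 10, 7, 3].

Step 1: column multipliers v_i = (∏_{j≠i}(α_i − α_j))^{−1} mod 13.
  i = 1 (α = 3): (3−11)(3−8)(3−10)(3−4) = (−8)·(−5)·(−7)·(−1) = 280 ≡ 7, so v_1 = 7^{−1} = 2 (mod 13).
  i = 2 (α = 11): (11−3)(11−8)(11−10)(11−4) = 8·3·1·7 = 168 ≡ 12, so v_2 = 12^{−1} = 12 (mod 13).
  i = 3 (α = 8): (8−3)(8−11)(8−10)(8−4) = 5·(−3)·(−2)·4 = 120 ≡ 3, so v_3 = 3^{−1} = 9 (mod 13).
  i = 4 (α = 10): (10−3)(10−11)(10−8)(10−4) = 7·(−1)·2·6 = −84 ≡ 7, so v_4 = 7^{−1} = 2 (mod 13).
  i = 5 (α = 4): (4−3)(4−11)(4−8)(4−10) = 1·(−7)·(−4)·(−6) = −168 ≡ 1, so v_5 = 1^{−1} = 1 (mod 13).
  v = [2, 12, 9, 2, 1].
Step 2: syndromes of r = [2, 12, 10, 7, 3] (all sums mod 13).
  S_0 = Σ v_i r_i = 2·2 + 12·12 + 9·10 + 2·7 + 1·3 = 255 ≡ 8.
  S_1 = Σ v_i α_i r_i = 2·3·2 + 12·11·12 + 9·8·10 + 2·10·7 + 1·4·3 = 2468 ≡ 11.
  α_i^2 mod 13 = [9, 4, 12, 9, 3].
  S_2 = Σ v_i α_i^2 r_i = 2·9·2 + 12·4·12 + 9·12·10 + 2·9·7 + 1·3·3 = 1827 ≡ 7.
  S = (8, 11, 7) ≠ 0, so r is not a codeword (an error is present).
Step 3: locate the error. For a single error e at position i, S_ℓ = v_i·e·α_i^ℓ, so α_err = S_1/S_0.
  S_0^{−1} = 8^{−1} = 5 (mod 13), so α_err = 11·5 = 55 ≡ 3 = α_1. Error position i = 1.
  Consistency check: S_2/S_1 = 7·6 = 42 ≡ 3 = α_err ✓ (single-error assumption holds).
Step 4: error magnitude e = S_0/v_1 = S_0·∏_{j≠1}(α_1 − α_j) = 8·7 = 56 ≡ 4 (mod 13).
Step 5: correct position 1: c_1 = r_1 − e = 2 − 4 ≡ 11 (mod 13). Hence c = [11, 12, 10, 7, 3].
  Check: interpolating c through the α_i gives m(x) = 9 + 5·x (degree < 2) with m(α_i) = c_i for every i, so c is indeed a codeword.


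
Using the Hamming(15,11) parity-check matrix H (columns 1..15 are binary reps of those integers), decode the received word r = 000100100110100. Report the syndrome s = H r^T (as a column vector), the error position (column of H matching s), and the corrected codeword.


s = (1, 1, 1, 1)^T, error position = 15, corrected codeword c = 000100100110101

Compute s = H r^T mod 2 one row at a time:
  s_1 = 0 + 0 + 1 + 1 + 0 + 1 + 0 + 0 = 3 ≡ 1 (mod 2).
  s_2 = 1 + 0 + 0 + 1 + 0 + 1 + 0 + 0 = 3 ≡ 1 (mod 2).
  s_3 = 0 + 0 + 0 + 1 + 1 + 1 + 0 + 0 = 3 ≡ 1 (mod 2).
  s_4 = 0 + 0 + 0 + 1 + 0 + 1 + 1 + 0 = 3 ≡ 1 (mod 2).
s = (1, 1, 1, 1)^T — this equals column 15 of H (binary 1111), so error is at position 15.
Correct: flip bit 15 of r = 000100100110100 to get c = 000100100110101.


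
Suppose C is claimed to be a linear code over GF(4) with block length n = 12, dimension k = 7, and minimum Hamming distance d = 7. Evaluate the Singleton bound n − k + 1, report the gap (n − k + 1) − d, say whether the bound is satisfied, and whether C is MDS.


Singleton RHS = n − k + 1 = 6, slack = -1, bound violated (no such code; not MDS).

Singleton bound: d ≤ n − k + 1.
Here n = 12, k = 7, so n − k + 1 = 6.
Given d = 7, check d ≤ 6: NO.
Slack = (n − k + 1) − d = -1.
The slack is negative: d = 7 exceeds n − k + 1 = 6 by 1, so the Singleton bound is violated and no linear [12, 7, 7]_4 code can exist. In particular it is not MDS (MDS requires d = n − k + 1 exactly).
Description: the claimed parameters are [12, 7, 7]_4; such a code would be impossible (violates the Singleton bound).


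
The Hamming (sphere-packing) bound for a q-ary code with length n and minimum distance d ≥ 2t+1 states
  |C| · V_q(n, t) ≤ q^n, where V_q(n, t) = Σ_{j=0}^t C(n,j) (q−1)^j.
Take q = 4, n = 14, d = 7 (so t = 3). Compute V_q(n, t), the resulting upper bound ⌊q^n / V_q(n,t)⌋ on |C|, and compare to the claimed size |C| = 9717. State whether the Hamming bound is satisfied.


V_q(n, t) = 10690, q^n = 268435456, Hamming bound = 25110, |C| = 9717 ≤ bound (satisfied).

Step 1: Compute V_q(n, t) = Σ_{j=0}^3 C(n, j) (q−1)^j.
  j = 0: C(14,0)·(3)^0 = 1·1 = 1.
  j = 1: C(14,1)·(3)^1 = 14·3 = 42.
  j = 2: C(14,2)·(3)^2 = 91·9 = 819.
  j = 3: C(14,3)·(3)^3 = 364·27 = 9828.
  V_q(n, t) = 1 + 42 + 819 + 9828 = 10690.
Step 2: q^n = 4^14 = 268435456.
Step 3: Hamming bound ⌊q^n / V_q(n,t)⌋ = ⌊268435456/10690⌋ = 25110.
Step 4: Compare |C| = 9717 to 25110: satisfied.
The claimed |C| lies below the Hamming bound.


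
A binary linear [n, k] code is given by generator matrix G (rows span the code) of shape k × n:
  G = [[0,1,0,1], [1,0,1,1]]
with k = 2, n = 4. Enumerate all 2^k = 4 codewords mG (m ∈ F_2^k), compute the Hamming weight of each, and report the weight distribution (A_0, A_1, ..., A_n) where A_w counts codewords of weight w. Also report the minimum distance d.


Weight distribution: A_0 = 1, A_2 = 1, A_3 = 2. Minimum distance d = 2.

Enumerate all 2^2 = 4 messages m ∈ F_2^2.
For each, compute codeword c = mG in F_2^4, then tally its weight.
  m = 00 → c = 0000, weight = 0.
  m = 10 → c = 0101, weight = 2.
  m = 01 → c = 1011, weight = 3.
  m = 11 → c = 1110, weight = 3.
Tally weights:
  weight 0: 1 codewords.
  weight 2: 1 codewords.
  weight 3: 2 codewords.
Minimum distance d = smallest w > 0 with A_w > 0 = 2.
Sanity: Σ A_w = 4 = 2^2 = 4 ✓.


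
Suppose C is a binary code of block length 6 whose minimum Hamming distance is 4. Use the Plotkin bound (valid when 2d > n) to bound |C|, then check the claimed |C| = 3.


Plotkin bound M ≤ 4; given |C| = 3 ≤ bound (satisfied).

Check applicability: 2d = 8, n = 6.
2d − n = 2 > 0, so Plotkin applies.
Compute d/(2d−n) = 4/2 ≈ 2.0000.
⌊d/(2d−n)⌋ = 2.
Plotkin bound: M ≤ 2·2 = 4.
Given |C| = 3, check: satisfied.
This |C| is below the Plotkin bound.


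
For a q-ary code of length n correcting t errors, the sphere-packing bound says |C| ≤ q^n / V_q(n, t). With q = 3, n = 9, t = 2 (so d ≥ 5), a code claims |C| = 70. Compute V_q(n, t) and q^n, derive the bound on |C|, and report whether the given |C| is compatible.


V_q(n, t) = 163, q^n = 19683, Hamming bound = 120, |C| = 70 ≤ bound (satisfied).

Step 1: Compute V_q(n, t) = Σ_{j=0}^2 C(n, j) (q−1)^j.
  j = 0: C(9,0)·(2)^0 = 1·1 = 1.
  j = 1: C(9,1)·(2)^1 = 9·2 = 18.
  j = 2: C(9,2)·(2)^2 = 36·4 = 144.
  V_q(n, t) = 1 + 18 + 144 = 163.
Step 2: q^n = 3^9 = 19683.
Step 3: Hamming bound ⌊q^n / V_q(n,t)⌋ = ⌊19683/163⌋ = 120.
Step 4: Compare |C| = 70 to 120: satisfied.
The claimed |C| lies below the Hamming bound.


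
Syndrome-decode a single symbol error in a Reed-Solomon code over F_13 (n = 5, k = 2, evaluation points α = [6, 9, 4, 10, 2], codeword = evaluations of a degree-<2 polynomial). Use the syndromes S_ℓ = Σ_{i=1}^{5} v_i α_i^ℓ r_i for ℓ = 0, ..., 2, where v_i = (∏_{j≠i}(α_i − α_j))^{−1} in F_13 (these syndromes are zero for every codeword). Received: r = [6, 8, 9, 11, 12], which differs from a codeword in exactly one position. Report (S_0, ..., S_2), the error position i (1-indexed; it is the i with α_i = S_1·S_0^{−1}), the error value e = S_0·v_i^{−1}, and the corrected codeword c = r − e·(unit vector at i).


S = (5, 11, 6), error at position 4, error magnitude e = 11, c = [6, 8, 9, 0, 12].

Step 1: column multipliers v_i = (∏_{j≠i}(α_i − α_j))^{−1} mod 13.
  i = 1 (α = 6): (6−9)(6−4)(6−10)(6−2) = (−3)·2·(−4)·4 = 96 ≡ 5, so v_1 = 5^{−1} = 8 (mod 13).
  i = 2 (α = 9): (9−6)(9−4)(9−10)(9−2) = 3·5·(−1)·7 = −105 ≡ 12, so v_2 = 12^{−1} = 12 (mod 13).
  i = 3 (α = 4): (4−6)(4−9)(4−10)(4−2) = (−2)·(−5)·(−6)·2 = −120 ≡ 10, so v_3 = 10^{−1} = 4 (mod 13).
  i = 4 (α = 10): (10−6)(10−9)(10−4)(10−2) = 4·1·6·8 = 192 ≡ 10, so v_4 = 10^{−1} = 4 (mod 13).
  i = 5 (α = 2): (2−6)(2−9)(2−4)(2−10) = (−4)·(−7)·(−2)·(−8) = 448 ≡ 6, so v_5 = 6^{−1} = 11 (mod 13).
  v = [8, 12, 4, 4, 11].
Step 2: syndromes of r = [6, 8, 9, 11, 12] (all sums mod 13).
  S_0 = Σ v_i r_i = 8·6 + 12·8 + 4·9 + 4·11 + 11·12 = 356 ≡ 5.
  S_1 = Σ v_i α_i r_i = 8·6·6 + 12·9·8 + 4·4·9 + 4·10·11 + 11·2·12 = 2000 ≡ 11.
  α_i^2 mod 13 = [10, 3, 3, 9, 4].
  S_2 = Σ v_i α_i^2 r_i = 8·10·6 + 12·3·8 + 4·3·9 + 4·9·11 + 11·4·12 = 1800 ≡ 6.
  S = (5, 11, 6) ≠ 0, so r is not a codeword (an error is present).
Step 3: locate the error. For a single error e at position i, S_ℓ = v_i·e·α_i^ℓ, so α_err = S_1/S_0.
  S_0^{−1} = 5^{−1} = 8 (mod 13), so α_err = 11·8 = 88 ≡ 10 = α_4. Error position i = 4.
  Consistency check: S_2/S_1 = 6·6 = 36 ≡ 10 = α_err ✓ (single-error assumption holds).
Step 4: error magnitude e = S_0/v_4 = S_0·∏_{j≠4}(α_4 − α_j) = 5·10 = 50 ≡ 11 (mod 13).
Step 5: correct position 4: c_4 = r_4 − e = 11 − 11 ≡ 0 (mod 13). Hence c = [6, 8, 9, 0, 12].
  Check: interpolating c through the α_i gives m(x) = 2 + 5·x (degree < 2) with m(α_i) = c_i for every i, so c is indeed a codeword.


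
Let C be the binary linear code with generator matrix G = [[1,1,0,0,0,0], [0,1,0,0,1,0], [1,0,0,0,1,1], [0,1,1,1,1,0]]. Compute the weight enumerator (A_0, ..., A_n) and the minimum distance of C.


Weight distribution: A_0 = 1, A_1 = 1, A_2 = 4, A_3 = 4, A_4 = 3, A_5 = 3. Minimum distance d = 1.

Enumerate all 2^4 = 16 messages m ∈ F_2^4.
For each, compute codeword c = mG in F_2^6, then tally its weight.
  m = 0000 → c = 000000, weight = 0.
  m = 1000 → c = 110000, weight = 2.
  m = 0100 → c = 010010, weight = 2.
  m = 1100 → c = 100010, weight = 2.
  m = 0010 → c = 100011, weight = 3.
  m = 1010 → c = 010011, weight = 3.
  m = 0110 → c = 110001, weight = 3.
  m = 1110 → c = 000001, weight = 1.
  m = 0001 → c = 011110, weight = 4.
  m = 1001 → c = 101110, weight = 4.
  m = 0101 → c = 001100, weight = 2.
  m = 1101 → c = 111100, weight = 4.
  m = 0011 → c = 111101, weight = 5.
  m = 1011 → c = 001101, weight = 3.
  m = 0111 → c = 101111, weight = 5.
  m = 1111 → c = 011111, weight = 5.
Tally weights:
  weight 0: 1 codewords.
  weight 1: 1 codewords.
  weight 2: 4 codewords.
  weight 3: 4 codewords.
  weight 4: 3 codewords.
  weight 5: 3 codewords.
Minimum distance d = smallest w > 0 with A_w > 0 = 1.
Sanity: Σ A_w = 16 = 2^4 = 16 ✓.


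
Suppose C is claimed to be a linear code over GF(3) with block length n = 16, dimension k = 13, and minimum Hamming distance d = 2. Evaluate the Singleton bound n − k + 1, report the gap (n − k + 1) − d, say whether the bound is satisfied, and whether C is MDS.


Singleton RHS = n − k + 1 = 4, slack = 2, bound satisfied, not MDS.

Singleton bound: d ≤ n − k + 1.
Here n = 16, k = 13, so n − k + 1 = 4.
Given d = 2, check d ≤ 4: YES.
Slack = (n − k + 1) − d = 2.
The code is NOT MDS (slack = 2 > 0).
Description: the claimed parameters are [16, 13, 2]_3; such a code would be non-MDS.


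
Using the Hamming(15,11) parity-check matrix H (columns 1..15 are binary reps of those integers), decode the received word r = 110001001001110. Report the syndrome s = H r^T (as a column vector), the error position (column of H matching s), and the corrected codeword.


s = (0, 0, 1, 1)^T, error position = 3, corrected codeword c = 111001001001110

Compute s = H r^T mod 2 one row at a time:
  s_1 = 0 + 1 + 0 + 0 + 1 + 1 + 1 + 0 = 4 ≡ 0 (mod 2).
  s_2 = 0 + 0 + 1 + 0 + 1 + 1 + 1 + 0 = 4 ≡ 0 (mod 2).
  s_3 = 1 + 0 + 1 + 0 + 0 + 0 + 1 + 0 = 3 ≡ 1 (mod 2).
  s_4 = 1 + 0 + 0 + 0 + 1 + 0 + 1 + 0 = 3 ≡ 1 (mod 2).
s = (0, 0, 1, 1)^T — this equals column 3 of H (binary 0011), so error is at position 3.
Correct: flip bit 3 of r = 110001001001110 to get c = 111001001001110.


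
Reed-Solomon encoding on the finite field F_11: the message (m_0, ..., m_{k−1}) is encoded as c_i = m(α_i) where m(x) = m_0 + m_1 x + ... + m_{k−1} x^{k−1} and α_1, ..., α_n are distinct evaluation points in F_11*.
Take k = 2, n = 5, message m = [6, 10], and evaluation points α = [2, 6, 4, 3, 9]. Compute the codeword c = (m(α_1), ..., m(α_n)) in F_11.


c = [4, 0, 2, 3, 8]

Message polynomial: m(x) = 6 + 10·x (mod 11).
For each evaluation point α_i, compute m(α_i) mod 11:
  α_1 = 2: Horner steps 10 → 4, so m(2) = 4.
  α_2 = 6: Horner steps 10 → 0, so m(6) = 0.
  α_3 = 4: Horner steps 10 → 2, so m(4) = 2.
  α_4 = 3: Horner steps 10 → 3, so m(3) = 3.
  α_5 = 9: Horner steps 10 → 8, so m(9) = 8.
Codeword c = [4, 0, 2, 3, 8] ∈ F_11^5.
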